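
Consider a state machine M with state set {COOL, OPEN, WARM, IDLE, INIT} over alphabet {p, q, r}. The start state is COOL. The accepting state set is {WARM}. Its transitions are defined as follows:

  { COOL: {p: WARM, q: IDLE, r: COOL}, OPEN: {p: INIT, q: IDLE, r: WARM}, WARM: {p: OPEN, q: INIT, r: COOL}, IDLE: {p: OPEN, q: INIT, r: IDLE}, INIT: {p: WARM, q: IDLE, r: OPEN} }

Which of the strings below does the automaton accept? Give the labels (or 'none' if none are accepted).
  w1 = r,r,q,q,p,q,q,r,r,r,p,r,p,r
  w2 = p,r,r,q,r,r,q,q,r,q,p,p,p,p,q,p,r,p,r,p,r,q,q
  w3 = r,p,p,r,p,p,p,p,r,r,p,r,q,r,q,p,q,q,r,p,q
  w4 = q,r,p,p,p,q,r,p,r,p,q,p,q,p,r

w1:
  start at COOL
  read 'r': COOL → COOL
  read 'r': COOL → COOL
  read 'q': COOL → IDLE
  read 'q': IDLE → INIT
  read 'p': INIT → WARM
  read 'q': WARM → INIT
  read 'q': INIT → IDLE
  read 'r': IDLE → IDLE
  read 'r': IDLE → IDLE
  read 'r': IDLE → IDLE
  read 'p': IDLE → OPEN
  read 'r': OPEN → WARM
  read 'p': WARM → OPEN
  read 'r': OPEN → WARM
  end WARM, accepted
w2:
  start at COOL
  read 'p': COOL → WARM
  read 'r': WARM → COOL
  read 'r': COOL → COOL
  read 'q': COOL → IDLE
  read 'r': IDLE → IDLE
  read 'r': IDLE → IDLE
  read 'q': IDLE → INIT
  read 'q': INIT → IDLE
  read 'r': IDLE → IDLE
  read 'q': IDLE → INIT
  read 'p': INIT → WARM
  read 'p': WARM → OPEN
  read 'p': OPEN → INIT
  read 'p': INIT → WARM
  read 'q': WARM → INIT
  read 'p': INIT → WARM
  read 'r': WARM → COOL
  read 'p': COOL → WARM
  read 'r': WARM → COOL
  read 'p': COOL → WARM
  read 'r': WARM → COOL
  read 'q': COOL → IDLE
  read 'q': IDLE → INIT
  end INIT, rejected
w3:
  start at COOL
  read 'r': COOL → COOL
  read 'p': COOL → WARM
  read 'p': WARM → OPEN
  read 'r': OPEN → WARM
  read 'p': WARM → OPEN
  read 'p': OPEN → INIT
  read 'p': INIT → WARM
  read 'p': WARM → OPEN
  read 'r': OPEN → WARM
  read 'r': WARM → COOL
  read 'p': COOL → WARM
  read 'r': WARM → COOL
  read 'q': COOL → IDLE
  read 'r': IDLE → IDLE
  read 'q': IDLE → INIT
  read 'p': INIT → WARM
  read 'q': WARM → INIT
  read 'q': INIT → IDLE
  read 'r': IDLE → IDLE
  read 'p': IDLE → OPEN
  read 'q': OPEN → IDLE
  end IDLE, rejected
w4:
  start at COOL
  read 'q': COOL → IDLE
  read 'r': IDLE → IDLE
  read 'p': IDLE → OPEN
  read 'p': OPEN → INIT
  read 'p': INIT → WARM
  read 'q': WARM → INIT
  read 'r': INIT → OPEN
  read 'p': OPEN → INIT
  read 'r': INIT → OPEN
  read 'p': OPEN → INIT
  read 'q': INIT → IDLE
  read 'p': IDLE → OPEN
  read 'q': OPEN → IDLE
  read 'p': IDLE → OPEN
  read 'r': OPEN → WARM
  end WARM, accepted

w1, w4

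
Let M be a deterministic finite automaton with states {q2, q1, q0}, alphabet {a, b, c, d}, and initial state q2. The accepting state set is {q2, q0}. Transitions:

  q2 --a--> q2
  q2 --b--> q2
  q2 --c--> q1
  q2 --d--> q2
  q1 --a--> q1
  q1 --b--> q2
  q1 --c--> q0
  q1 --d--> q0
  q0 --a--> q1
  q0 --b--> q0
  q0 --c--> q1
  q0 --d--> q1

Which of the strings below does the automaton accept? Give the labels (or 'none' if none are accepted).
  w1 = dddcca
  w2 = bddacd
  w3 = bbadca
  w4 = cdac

w2, w4

w1:
  start at q2
  read 'd': q2 → q2
  read 'd': q2 → q2
  read 'd': q2 → q2
  read 'c': q2 → q1
  read 'c': q1 → q0
  read 'a': q0 → q1
  end q1, rejected
w2:
  start at q2
  read 'b': q2 → q2
  read 'd': q2 → q2
  read 'd': q2 → q2
  read 'a': q2 → q2
  read 'c': q2 → q1
  read 'd': q1 → q0
  end q0, accepted
w3:
  start at q2
  read 'b': q2 → q2
  read 'b': q2 → q2
  read 'a': q2 → q2
  read 'd': q2 → q2
  read 'c': q2 → q1
  read 'a': q1 → q1
  end q1, rejected
w4:
  start at q2
  read 'c': q2 → q1
  read 'd': q1 → q0
  read 'a': q0 → q1
  read 'c': q1 → q0
  end q0, accepted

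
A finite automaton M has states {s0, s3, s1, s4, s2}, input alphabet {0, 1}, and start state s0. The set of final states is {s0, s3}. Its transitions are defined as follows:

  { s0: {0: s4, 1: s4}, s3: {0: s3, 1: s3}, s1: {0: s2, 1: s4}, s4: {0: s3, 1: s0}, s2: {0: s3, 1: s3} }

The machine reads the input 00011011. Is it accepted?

s0 → s4 → s3 → s3 → s3 → s3 → s3 → s3 → s3
End state s3 is accepting.

Yes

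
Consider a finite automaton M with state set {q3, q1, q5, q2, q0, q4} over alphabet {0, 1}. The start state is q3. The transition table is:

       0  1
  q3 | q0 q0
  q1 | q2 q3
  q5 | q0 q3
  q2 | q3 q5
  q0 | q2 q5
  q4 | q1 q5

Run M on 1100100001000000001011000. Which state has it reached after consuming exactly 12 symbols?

q2

q3 → q0 → q5 → q0 → q2 → q5 → q0 → q2 → q3 → q0 → q5 → q0 → q2
After 12 symbols: q2.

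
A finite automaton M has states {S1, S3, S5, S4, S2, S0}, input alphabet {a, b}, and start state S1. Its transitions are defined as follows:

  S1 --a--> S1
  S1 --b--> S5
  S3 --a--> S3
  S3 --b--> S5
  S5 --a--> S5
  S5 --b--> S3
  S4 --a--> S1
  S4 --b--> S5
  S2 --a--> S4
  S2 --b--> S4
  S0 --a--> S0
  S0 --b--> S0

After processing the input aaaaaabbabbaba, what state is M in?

S5

S1 → S1 → S1 → S1 → S1 → S1 → S1 → S5 → S3 → S3 → S5 → S3 → S3 → S5 → S5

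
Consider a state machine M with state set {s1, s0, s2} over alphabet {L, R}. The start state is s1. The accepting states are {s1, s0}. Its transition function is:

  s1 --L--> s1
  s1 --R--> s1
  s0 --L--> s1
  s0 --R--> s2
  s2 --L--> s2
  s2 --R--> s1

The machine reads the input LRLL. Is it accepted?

Yes

start at s1
read 'L': s1 → s1
read 'R': s1 → s1
read 'L': s1 → s1
read 'L': s1 → s1
End state s1 is accepting.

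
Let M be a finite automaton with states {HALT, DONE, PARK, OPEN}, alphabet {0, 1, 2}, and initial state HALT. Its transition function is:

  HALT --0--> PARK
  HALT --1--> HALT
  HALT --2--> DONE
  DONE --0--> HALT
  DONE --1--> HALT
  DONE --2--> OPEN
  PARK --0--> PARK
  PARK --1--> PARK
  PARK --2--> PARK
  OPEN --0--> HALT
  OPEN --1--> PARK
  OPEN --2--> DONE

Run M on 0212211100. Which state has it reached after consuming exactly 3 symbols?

start at HALT
read '0': HALT → PARK
read '2': PARK → PARK
read '1': PARK → PARK
After 3 symbols: PARK.

PARK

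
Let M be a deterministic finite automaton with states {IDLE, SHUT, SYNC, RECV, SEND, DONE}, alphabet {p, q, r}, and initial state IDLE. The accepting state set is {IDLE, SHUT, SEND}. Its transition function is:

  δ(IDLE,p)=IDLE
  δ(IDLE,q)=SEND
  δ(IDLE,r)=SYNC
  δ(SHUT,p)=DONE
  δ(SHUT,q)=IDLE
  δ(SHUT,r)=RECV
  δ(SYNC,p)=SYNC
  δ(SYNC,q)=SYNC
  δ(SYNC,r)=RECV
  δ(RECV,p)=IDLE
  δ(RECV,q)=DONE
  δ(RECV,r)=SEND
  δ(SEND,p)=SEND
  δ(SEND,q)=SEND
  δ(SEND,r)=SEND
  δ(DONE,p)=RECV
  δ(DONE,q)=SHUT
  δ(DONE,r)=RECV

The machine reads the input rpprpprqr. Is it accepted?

No

start at IDLE
read 'r': IDLE → SYNC
read 'p': SYNC → SYNC
read 'p': SYNC → SYNC
read 'r': SYNC → RECV
read 'p': RECV → IDLE
read 'p': IDLE → IDLE
read 'r': IDLE → SYNC
read 'q': SYNC → SYNC
read 'r': SYNC → RECV
End state RECV is not accepting.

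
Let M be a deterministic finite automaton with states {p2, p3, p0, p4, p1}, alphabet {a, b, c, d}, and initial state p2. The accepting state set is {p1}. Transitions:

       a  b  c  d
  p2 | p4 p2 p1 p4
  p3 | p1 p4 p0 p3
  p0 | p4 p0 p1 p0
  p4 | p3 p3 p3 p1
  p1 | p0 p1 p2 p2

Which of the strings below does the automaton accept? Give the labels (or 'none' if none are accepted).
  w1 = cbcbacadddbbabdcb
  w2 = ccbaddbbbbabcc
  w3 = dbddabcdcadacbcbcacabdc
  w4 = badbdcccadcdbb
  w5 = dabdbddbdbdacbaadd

w1, w2

w1: Trace: p2 -c-> p1 -b-> p1 -c-> p2 -b-> p2 -a-> p4 -c-> p3 -a-> p1 -d-> p2 -d-> p4 -d-> p1 -b-> p1 -b-> p1 -a-> p0 -b-> p0 -d-> p0 -c-> p1 -b-> p1  → end p1, accepted
w2: Trace: p2 -c-> p1 -c-> p2 -b-> p2 -a-> p4 -d-> p1 -d-> p2 -b-> p2 -b-> p2 -b-> p2 -b-> p2 -a-> p4 -b-> p3 -c-> p0 -c-> p1  → end p1, accepted
w3: Trace: p2 -d-> p4 -b-> p3 -d-> p3 -d-> p3 -a-> p1 -b-> p1 -c-> p2 -d-> p4 -c-> p3 -a-> p1 -d-> p2 -a-> p4 -c-> p3 -b-> p4 -c-> p3 -b-> p4 -c-> p3 -a-> p1 -c-> p2 -a-> p4 -b-> p3 -d-> p3 -c-> p0  → end p0, rejected
w4: Trace: p2 -b-> p2 -a-> p4 -d-> p1 -b-> p1 -d-> p2 -c-> p1 -c-> p2 -c-> p1 -a-> p0 -d-> p0 -c-> p1 -d-> p2 -b-> p2 -b-> p2  → end p2, rejected
w5: Trace: p2 -d-> p4 -a-> p3 -b-> p4 -d-> p1 -b-> p1 -d-> p2 -d-> p4 -b-> p3 -d-> p3 -b-> p4 -d-> p1 -a-> p0 -c-> p1 -b-> p1 -a-> p0 -a-> p4 -d-> p1 -d-> p2  → end p2, rejected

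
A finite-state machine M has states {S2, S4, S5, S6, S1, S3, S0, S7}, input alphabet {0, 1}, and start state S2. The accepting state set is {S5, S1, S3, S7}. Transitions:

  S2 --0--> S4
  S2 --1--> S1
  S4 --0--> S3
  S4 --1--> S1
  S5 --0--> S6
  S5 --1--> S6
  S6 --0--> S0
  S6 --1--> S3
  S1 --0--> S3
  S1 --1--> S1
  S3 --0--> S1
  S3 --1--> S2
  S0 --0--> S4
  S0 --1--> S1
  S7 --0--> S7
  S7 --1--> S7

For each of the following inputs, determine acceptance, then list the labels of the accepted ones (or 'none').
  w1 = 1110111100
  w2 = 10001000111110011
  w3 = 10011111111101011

w1:
  start at S2
  read '1': S2 → S1
  read '1': S1 → S1
  read '1': S1 → S1
  read '0': S1 → S3
  read '1': S3 → S2
  read '1': S2 → S1
  read '1': S1 → S1
  read '1': S1 → S1
  read '0': S1 → S3
  read '0': S3 → S1
  end S1, accepted
w2:
  start at S2
  read '1': S2 → S1
  read '0': S1 → S3
  read '0': S3 → S1
  read '0': S1 → S3
  read '1': S3 → S2
  read '0': S2 → S4
  read '0': S4 → S3
  read '0': S3 → S1
  read '1': S1 → S1
  read '1': S1 → S1
  read '1': S1 → S1
  read '1': S1 → S1
  read '1': S1 → S1
  read '0': S1 → S3
  read '0': S3 → S1
  read '1': S1 → S1
  read '1': S1 → S1
  end S1, accepted
w3:
  start at S2
  read '1': S2 → S1
  read '0': S1 → S3
  read '0': S3 → S1
  read '1': S1 → S1
  read '1': S1 → S1
  read '1': S1 → S1
  read '1': S1 → S1
  read '1': S1 → S1
  read '1': S1 → S1
  read '1': S1 → S1
  read '1': S1 → S1
  read '1': S1 → S1
  read '0': S1 → S3
  read '1': S3 → S2
  read '0': S2 → S4
  read '1': S4 → S1
  read '1': S1 → S1
  end S1, accepted

w1, w2, w3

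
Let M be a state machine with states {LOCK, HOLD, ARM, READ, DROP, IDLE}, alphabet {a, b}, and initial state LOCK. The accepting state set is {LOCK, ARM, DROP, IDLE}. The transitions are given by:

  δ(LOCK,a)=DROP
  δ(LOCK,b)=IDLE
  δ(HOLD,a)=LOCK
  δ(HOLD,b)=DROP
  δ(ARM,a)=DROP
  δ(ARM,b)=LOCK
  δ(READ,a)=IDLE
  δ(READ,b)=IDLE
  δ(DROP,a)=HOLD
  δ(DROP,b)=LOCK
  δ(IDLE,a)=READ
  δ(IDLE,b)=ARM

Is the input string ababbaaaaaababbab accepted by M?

Trace: LOCK -a-> DROP -b-> LOCK -a-> DROP -b-> LOCK -b-> IDLE -a-> READ -a-> IDLE -a-> READ -a-> IDLE -a-> READ -a-> IDLE -b-> ARM -a-> DROP -b-> LOCK -b-> IDLE -a-> READ -b-> IDLE
End state IDLE is accepting.

Yes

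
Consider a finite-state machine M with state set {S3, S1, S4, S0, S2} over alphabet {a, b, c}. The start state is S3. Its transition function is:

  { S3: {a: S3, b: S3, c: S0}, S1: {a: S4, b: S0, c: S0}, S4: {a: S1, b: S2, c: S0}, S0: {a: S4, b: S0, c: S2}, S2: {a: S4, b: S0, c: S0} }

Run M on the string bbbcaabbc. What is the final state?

S2

S3 → S3 → S3 → S3 → S0 → S4 → S1 → S0 → S0 → S2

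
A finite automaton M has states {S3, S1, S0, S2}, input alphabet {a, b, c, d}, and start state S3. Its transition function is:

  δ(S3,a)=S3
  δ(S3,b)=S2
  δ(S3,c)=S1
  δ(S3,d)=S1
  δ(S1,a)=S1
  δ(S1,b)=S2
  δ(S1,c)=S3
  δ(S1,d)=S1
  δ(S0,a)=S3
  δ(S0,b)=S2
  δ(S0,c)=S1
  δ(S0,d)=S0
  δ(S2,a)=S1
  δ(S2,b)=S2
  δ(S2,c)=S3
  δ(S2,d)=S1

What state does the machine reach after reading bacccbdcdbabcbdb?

S2

Trace: S3 -b-> S2 -a-> S1 -c-> S3 -c-> S1 -c-> S3 -b-> S2 -d-> S1 -c-> S3 -d-> S1 -b-> S2 -a-> S1 -b-> S2 -c-> S3 -b-> S2 -d-> S1 -b-> S2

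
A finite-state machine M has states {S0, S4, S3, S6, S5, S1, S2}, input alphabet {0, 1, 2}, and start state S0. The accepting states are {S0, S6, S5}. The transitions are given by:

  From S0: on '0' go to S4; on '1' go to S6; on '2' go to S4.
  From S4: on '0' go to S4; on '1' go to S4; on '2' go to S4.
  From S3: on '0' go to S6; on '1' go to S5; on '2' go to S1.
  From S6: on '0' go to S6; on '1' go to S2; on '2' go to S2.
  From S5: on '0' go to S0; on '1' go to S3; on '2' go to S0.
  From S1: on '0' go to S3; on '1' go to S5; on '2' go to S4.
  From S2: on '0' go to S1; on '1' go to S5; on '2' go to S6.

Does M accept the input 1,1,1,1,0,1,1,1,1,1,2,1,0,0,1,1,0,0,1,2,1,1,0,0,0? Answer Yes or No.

S0 → S6 → S2 → S5 → S3 → S6 → S2 → S5 → S3 → S5 → S3 → S1 → S5 → S0 → S4 → S4 → S4 → S4 → S4 → S4 → S4 → S4 → S4 → S4 → S4 → S4
End state S4 is not accepting.

No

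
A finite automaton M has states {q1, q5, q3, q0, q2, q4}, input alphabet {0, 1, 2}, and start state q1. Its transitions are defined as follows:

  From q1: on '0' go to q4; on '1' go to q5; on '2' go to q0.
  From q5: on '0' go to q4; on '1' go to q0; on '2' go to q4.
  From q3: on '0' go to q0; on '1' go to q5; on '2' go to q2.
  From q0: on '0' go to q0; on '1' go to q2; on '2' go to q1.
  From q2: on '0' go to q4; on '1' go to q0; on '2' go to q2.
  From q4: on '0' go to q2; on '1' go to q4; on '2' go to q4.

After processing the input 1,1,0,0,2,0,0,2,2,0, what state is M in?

q1 → q5 → q0 → q0 → q0 → q1 → q4 → q2 → q2 → q2 → q4

q4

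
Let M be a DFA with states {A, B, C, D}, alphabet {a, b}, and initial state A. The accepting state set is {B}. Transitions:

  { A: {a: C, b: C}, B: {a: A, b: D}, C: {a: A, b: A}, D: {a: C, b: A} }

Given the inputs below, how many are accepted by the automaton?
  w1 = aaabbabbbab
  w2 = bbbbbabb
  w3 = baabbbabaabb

0

w1:
  start at A
  read 'a': A → C
  read 'a': C → A
  read 'a': A → C
  read 'b': C → A
  read 'b': A → C
  read 'a': C → A
  read 'b': A → C
  read 'b': C → A
  read 'b': A → C
  read 'a': C → A
  read 'b': A → C
  end C, rejected
w2:
  start at A
  read 'b': A → C
  read 'b': C → A
  read 'b': A → C
  read 'b': C → A
  read 'b': A → C
  read 'a': C → A
  read 'b': A → C
  read 'b': C → A
  end A, rejected
w3:
  start at A
  read 'b': A → C
  read 'a': C → A
  read 'a': A → C
  read 'b': C → A
  read 'b': A → C
  read 'b': C → A
  read 'a': A → C
  read 'b': C → A
  read 'a': A → C
  read 'a': C → A
  read 'b': A → C
  read 'b': C → A
  end A, rejected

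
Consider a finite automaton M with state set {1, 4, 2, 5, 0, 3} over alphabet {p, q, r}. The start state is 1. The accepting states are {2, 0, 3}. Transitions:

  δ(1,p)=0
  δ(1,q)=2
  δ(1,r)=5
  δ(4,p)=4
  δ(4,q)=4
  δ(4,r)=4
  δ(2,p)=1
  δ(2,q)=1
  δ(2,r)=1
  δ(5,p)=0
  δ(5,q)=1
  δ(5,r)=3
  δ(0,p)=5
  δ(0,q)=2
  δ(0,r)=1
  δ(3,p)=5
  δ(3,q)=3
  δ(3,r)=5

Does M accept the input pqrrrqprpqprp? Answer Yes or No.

start at 1
read 'p': 1 → 0
read 'q': 0 → 2
read 'r': 2 → 1
read 'r': 1 → 5
read 'r': 5 → 3
read 'q': 3 → 3
read 'p': 3 → 5
read 'r': 5 → 3
read 'p': 3 → 5
read 'q': 5 → 1
read 'p': 1 → 0
read 'r': 0 → 1
read 'p': 1 → 0
End state 0 is accepting.

Yes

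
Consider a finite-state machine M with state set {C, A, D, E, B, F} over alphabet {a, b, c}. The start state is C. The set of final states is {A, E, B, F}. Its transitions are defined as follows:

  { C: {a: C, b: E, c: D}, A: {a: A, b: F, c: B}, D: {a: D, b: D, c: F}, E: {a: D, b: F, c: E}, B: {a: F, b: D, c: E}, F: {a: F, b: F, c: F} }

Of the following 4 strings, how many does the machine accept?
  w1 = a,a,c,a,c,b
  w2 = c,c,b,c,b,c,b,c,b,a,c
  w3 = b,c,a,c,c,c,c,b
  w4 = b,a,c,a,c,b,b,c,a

4

w1:
  start at C
  read 'a': C → C
  read 'a': C → C
  read 'c': C → D
  read 'a': D → D
  read 'c': D → F
  read 'b': F → F
  end F, accepted
w2:
  start at C
  read 'c': C → D
  read 'c': D → F
  read 'b': F → F
  read 'c': F → F
  read 'b': F → F
  read 'c': F → F
  read 'b': F → F
  read 'c': F → F
  read 'b': F → F
  read 'a': F → F
  read 'c': F → F
  end F, accepted
w3:
  start at C
  read 'b': C → E
  read 'c': E → E
  read 'a': E → D
  read 'c': D → F
  read 'c': F → F
  read 'c': F → F
  read 'c': F → F
  read 'b': F → F
  end F, accepted
w4:
  start at C
  read 'b': C → E
  read 'a': E → D
  read 'c': D → F
  read 'a': F → F
  read 'c': F → F
  read 'b': F → F
  read 'b': F → F
  read 'c': F → F
  read 'a': F → F
  end F, accepted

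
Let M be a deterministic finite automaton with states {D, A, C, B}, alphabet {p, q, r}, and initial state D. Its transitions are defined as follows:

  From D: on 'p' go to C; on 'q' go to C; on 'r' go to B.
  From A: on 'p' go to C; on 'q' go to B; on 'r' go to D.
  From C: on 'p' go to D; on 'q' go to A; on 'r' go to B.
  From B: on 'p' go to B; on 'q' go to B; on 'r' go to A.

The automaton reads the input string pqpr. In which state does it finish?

B

D → C → A → C → B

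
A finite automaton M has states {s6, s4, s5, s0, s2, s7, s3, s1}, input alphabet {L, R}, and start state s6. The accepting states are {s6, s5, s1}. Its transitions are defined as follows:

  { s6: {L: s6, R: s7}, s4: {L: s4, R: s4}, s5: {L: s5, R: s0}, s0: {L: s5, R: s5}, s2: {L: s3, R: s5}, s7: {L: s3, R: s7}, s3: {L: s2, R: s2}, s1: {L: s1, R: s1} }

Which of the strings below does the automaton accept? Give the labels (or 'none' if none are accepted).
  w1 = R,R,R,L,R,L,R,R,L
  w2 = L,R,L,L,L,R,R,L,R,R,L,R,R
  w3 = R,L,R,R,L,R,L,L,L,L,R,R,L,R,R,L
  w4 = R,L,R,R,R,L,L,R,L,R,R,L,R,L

w1, w2, w3, w4

w1: Trace: s6 -R-> s7 -R-> s7 -R-> s7 -L-> s3 -R-> s2 -L-> s3 -R-> s2 -R-> s5 -L-> s5  → end s5, accepted
w2: Trace: s6 -L-> s6 -R-> s7 -L-> s3 -L-> s2 -L-> s3 -R-> s2 -R-> s5 -L-> s5 -R-> s0 -R-> s5 -L-> s5 -R-> s0 -R-> s5  → end s5, accepted
w3: Trace: s6 -R-> s7 -L-> s3 -R-> s2 -R-> s5 -L-> s5 -R-> s0 -L-> s5 -L-> s5 -L-> s5 -L-> s5 -R-> s0 -R-> s5 -L-> s5 -R-> s0 -R-> s5 -L-> s5  → end s5, accepted
w4: Trace: s6 -R-> s7 -L-> s3 -R-> s2 -R-> s5 -R-> s0 -L-> s5 -L-> s5 -R-> s0 -L-> s5 -R-> s0 -R-> s5 -L-> s5 -R-> s0 -L-> s5  → end s5, accepted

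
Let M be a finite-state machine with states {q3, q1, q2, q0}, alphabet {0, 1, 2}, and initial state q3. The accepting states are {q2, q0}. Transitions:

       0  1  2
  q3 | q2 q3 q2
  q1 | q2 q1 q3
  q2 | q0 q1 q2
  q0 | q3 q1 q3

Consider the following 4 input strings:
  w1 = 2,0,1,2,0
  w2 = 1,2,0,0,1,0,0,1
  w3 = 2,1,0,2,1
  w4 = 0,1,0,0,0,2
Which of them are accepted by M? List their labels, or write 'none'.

w1:
  start at q3
  read '2': q3 → q2
  read '0': q2 → q0
  read '1': q0 → q1
  read '2': q1 → q3
  read '0': q3 → q2
  end q2, accepted
w2:
  start at q3
  read '1': q3 → q3
  read '2': q3 → q2
  read '0': q2 → q0
  read '0': q0 → q3
  read '1': q3 → q3
  read '0': q3 → q2
  read '0': q2 → q0
  read '1': q0 → q1
  end q1, rejected
w3:
  start at q3
  read '2': q3 → q2
  read '1': q2 → q1
  read '0': q1 → q2
  read '2': q2 → q2
  read '1': q2 → q1
  end q1, rejected
w4:
  start at q3
  read '0': q3 → q2
  read '1': q2 → q1
  read '0': q1 → q2
  read '0': q2 → q0
  read '0': q0 → q3
  read '2': q3 → q2
  end q2, accepted

w1, w4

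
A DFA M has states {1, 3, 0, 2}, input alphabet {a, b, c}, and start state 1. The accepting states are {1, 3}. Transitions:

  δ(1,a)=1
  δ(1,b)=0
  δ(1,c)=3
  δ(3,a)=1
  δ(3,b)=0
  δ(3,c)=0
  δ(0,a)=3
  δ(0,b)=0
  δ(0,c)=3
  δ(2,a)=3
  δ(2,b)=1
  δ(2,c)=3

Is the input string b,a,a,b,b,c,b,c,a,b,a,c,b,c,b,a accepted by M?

start at 1
read 'b': 1 → 0
read 'a': 0 → 3
read 'a': 3 → 1
read 'b': 1 → 0
read 'b': 0 → 0
read 'c': 0 → 3
read 'b': 3 → 0
read 'c': 0 → 3
read 'a': 3 → 1
read 'b': 1 → 0
read 'a': 0 → 3
read 'c': 3 → 0
read 'b': 0 → 0
read 'c': 0 → 3
read 'b': 3 → 0
read 'a': 0 → 3
End state 3 is accepting.

Yes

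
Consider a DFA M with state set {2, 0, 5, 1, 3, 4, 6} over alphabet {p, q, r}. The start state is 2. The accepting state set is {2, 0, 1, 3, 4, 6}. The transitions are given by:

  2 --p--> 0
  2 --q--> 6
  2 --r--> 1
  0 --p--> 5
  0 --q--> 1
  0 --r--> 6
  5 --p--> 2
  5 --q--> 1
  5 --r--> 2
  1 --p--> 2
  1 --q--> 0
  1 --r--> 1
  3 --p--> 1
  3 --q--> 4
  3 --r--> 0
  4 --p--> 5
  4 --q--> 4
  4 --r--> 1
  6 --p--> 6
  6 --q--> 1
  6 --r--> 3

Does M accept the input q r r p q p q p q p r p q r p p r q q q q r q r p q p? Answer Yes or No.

2 → 6 → 3 → 0 → 5 → 1 → 2 → 6 → 6 → 1 → 2 → 1 → 2 → 6 → 3 → 1 → 2 → 1 → 0 → 1 → 0 → 1 → 1 → 0 → 6 → 6 → 1 → 2
End state 2 is accepting.

Yes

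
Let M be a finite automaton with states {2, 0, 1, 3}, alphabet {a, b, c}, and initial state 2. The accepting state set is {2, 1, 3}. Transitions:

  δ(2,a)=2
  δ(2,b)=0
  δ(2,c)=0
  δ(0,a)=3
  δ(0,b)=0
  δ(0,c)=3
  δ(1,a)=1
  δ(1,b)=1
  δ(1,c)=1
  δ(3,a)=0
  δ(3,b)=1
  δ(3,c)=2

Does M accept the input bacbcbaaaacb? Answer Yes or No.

start at 2
read 'b': 2 → 0
read 'a': 0 → 3
read 'c': 3 → 2
read 'b': 2 → 0
read 'c': 0 → 3
read 'b': 3 → 1
read 'a': 1 → 1
read 'a': 1 → 1
read 'a': 1 → 1
read 'a': 1 → 1
read 'c': 1 → 1
read 'b': 1 → 1
End state 1 is accepting.

Yes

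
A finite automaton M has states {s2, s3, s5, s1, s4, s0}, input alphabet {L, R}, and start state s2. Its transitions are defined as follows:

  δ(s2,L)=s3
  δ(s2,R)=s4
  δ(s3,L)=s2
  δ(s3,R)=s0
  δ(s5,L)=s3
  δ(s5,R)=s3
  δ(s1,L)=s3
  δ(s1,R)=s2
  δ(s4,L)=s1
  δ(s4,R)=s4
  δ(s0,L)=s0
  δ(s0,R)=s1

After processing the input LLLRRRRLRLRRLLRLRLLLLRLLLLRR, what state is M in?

Trace: s2 -L-> s3 -L-> s2 -L-> s3 -R-> s0 -R-> s1 -R-> s2 -R-> s4 -L-> s1 -R-> s2 -L-> s3 -R-> s0 -R-> s1 -L-> s3 -L-> s2 -R-> s4 -L-> s1 -R-> s2 -L-> s3 -L-> s2 -L-> s3 -L-> s2 -R-> s4 -L-> s1 -L-> s3 -L-> s2 -L-> s3 -R-> s0 -R-> s1

s1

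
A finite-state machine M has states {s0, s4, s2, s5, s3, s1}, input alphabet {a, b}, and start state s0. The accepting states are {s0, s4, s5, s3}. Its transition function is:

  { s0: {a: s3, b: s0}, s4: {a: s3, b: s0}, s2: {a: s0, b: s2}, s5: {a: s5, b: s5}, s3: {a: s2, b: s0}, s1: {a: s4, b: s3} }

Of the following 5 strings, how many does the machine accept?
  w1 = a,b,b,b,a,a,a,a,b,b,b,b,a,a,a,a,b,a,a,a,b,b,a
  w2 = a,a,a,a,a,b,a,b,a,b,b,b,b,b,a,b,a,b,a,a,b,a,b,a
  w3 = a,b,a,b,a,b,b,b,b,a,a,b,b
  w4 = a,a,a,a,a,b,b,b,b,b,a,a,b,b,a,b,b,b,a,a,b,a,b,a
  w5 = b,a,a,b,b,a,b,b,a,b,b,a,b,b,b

w1: Trace: s0 -a-> s3 -b-> s0 -b-> s0 -b-> s0 -a-> s3 -a-> s2 -a-> s0 -a-> s3 -b-> s0 -b-> s0 -b-> s0 -b-> s0 -a-> s3 -a-> s2 -a-> s0 -a-> s3 -b-> s0 -a-> s3 -a-> s2 -a-> s0 -b-> s0 -b-> s0 -a-> s3  → end s3, accepted
w2: Trace: s0 -a-> s3 -a-> s2 -a-> s0 -a-> s3 -a-> s2 -b-> s2 -a-> s0 -b-> s0 -a-> s3 -b-> s0 -b-> s0 -b-> s0 -b-> s0 -b-> s0 -a-> s3 -b-> s0 -a-> s3 -b-> s0 -a-> s3 -a-> s2 -b-> s2 -a-> s0 -b-> s0 -a-> s3  → end s3, accepted
w3: Trace: s0 -a-> s3 -b-> s0 -a-> s3 -b-> s0 -a-> s3 -b-> s0 -b-> s0 -b-> s0 -b-> s0 -a-> s3 -a-> s2 -b-> s2 -b-> s2  → end s2, rejected
w4: Trace: s0 -a-> s3 -a-> s2 -a-> s0 -a-> s3 -a-> s2 -b-> s2 -b-> s2 -b-> s2 -b-> s2 -b-> s2 -a-> s0 -a-> s3 -b-> s0 -b-> s0 -a-> s3 -b-> s0 -b-> s0 -b-> s0 -a-> s3 -a-> s2 -b-> s2 -a-> s0 -b-> s0 -a-> s3  → end s3, accepted
w5: Trace: s0 -b-> s0 -a-> s3 -a-> s2 -b-> s2 -b-> s2 -a-> s0 -b-> s0 -b-> s0 -a-> s3 -b-> s0 -b-> s0 -a-> s3 -b-> s0 -b-> s0 -b-> s0  → end s0, accepted

4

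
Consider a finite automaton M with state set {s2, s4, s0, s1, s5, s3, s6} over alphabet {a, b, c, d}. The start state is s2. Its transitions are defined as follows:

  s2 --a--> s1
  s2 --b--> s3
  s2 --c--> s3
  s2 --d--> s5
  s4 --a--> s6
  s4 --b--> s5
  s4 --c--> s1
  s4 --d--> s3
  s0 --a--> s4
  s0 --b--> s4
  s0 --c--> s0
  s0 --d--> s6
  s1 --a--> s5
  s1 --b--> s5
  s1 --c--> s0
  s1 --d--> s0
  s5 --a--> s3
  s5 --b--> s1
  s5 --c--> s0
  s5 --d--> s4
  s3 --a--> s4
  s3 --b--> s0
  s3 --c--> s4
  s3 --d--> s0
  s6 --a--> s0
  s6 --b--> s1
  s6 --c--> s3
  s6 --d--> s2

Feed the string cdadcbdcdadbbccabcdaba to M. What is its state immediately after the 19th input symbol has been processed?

start at s2
read 'c': s2 → s3
read 'd': s3 → s0
read 'a': s0 → s4
read 'd': s4 → s3
read 'c': s3 → s4
read 'b': s4 → s5
read 'd': s5 → s4
read 'c': s4 → s1
read 'd': s1 → s0
read 'a': s0 → s4
read 'd': s4 → s3
read 'b': s3 → s0
read 'b': s0 → s4
read 'c': s4 → s1
read 'c': s1 → s0
read 'a': s0 → s4
read 'b': s4 → s5
read 'c': s5 → s0
read 'd': s0 → s6
After 19 symbols: s6.

s6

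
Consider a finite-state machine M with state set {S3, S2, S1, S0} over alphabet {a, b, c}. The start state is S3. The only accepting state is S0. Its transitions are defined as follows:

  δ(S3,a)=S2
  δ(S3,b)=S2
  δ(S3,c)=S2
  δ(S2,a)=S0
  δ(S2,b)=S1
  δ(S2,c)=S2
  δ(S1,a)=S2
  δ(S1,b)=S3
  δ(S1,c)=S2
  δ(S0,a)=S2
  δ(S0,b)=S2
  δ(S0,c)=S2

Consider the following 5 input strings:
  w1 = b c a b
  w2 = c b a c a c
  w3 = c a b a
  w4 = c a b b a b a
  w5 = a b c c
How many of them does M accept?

1

w1: Trace: S3 -b-> S2 -c-> S2 -a-> S0 -b-> S2  → end S2, rejected
w2: Trace: S3 -c-> S2 -b-> S1 -a-> S2 -c-> S2 -a-> S0 -c-> S2  → end S2, rejected
w3: Trace: S3 -c-> S2 -a-> S0 -b-> S2 -a-> S0  → end S0, accepted
w4: Trace: S3 -c-> S2 -a-> S0 -b-> S2 -b-> S1 -a-> S2 -b-> S1 -a-> S2  → end S2, rejected
w5: Trace: S3 -a-> S2 -b-> S1 -c-> S2 -c-> S2  → end S2, rejected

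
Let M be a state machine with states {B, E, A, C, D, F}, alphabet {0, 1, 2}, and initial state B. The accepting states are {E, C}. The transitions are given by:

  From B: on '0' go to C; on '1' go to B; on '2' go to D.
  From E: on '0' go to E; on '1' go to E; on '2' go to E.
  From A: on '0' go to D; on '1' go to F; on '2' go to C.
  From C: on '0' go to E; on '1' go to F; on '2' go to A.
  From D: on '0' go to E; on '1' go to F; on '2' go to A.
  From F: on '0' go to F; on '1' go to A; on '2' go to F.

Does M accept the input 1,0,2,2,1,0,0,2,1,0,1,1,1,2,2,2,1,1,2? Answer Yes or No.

Trace: B -1-> B -0-> C -2-> A -2-> C -1-> F -0-> F -0-> F -2-> F -1-> A -0-> D -1-> F -1-> A -1-> F -2-> F -2-> F -2-> F -1-> A -1-> F -2-> F
End state F is not accepting.

No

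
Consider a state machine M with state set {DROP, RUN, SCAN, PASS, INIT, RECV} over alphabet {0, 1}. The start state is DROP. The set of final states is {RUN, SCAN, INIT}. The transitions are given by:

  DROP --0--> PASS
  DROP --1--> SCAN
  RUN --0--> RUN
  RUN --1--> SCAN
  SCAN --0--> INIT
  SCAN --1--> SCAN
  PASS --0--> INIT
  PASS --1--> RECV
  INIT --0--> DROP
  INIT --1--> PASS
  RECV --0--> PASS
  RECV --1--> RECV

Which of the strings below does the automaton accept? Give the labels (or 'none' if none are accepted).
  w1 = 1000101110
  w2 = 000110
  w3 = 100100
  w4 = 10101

w1: Trace: DROP -1-> SCAN -0-> INIT -0-> DROP -0-> PASS -1-> RECV -0-> PASS -1-> RECV -1-> RECV -1-> RECV -0-> PASS  → end PASS, rejected
w2: Trace: DROP -0-> PASS -0-> INIT -0-> DROP -1-> SCAN -1-> SCAN -0-> INIT  → end INIT, accepted
w3: Trace: DROP -1-> SCAN -0-> INIT -0-> DROP -1-> SCAN -0-> INIT -0-> DROP  → end DROP, rejected
w4: Trace: DROP -1-> SCAN -0-> INIT -1-> PASS -0-> INIT -1-> PASS  → end PASS, rejected

w2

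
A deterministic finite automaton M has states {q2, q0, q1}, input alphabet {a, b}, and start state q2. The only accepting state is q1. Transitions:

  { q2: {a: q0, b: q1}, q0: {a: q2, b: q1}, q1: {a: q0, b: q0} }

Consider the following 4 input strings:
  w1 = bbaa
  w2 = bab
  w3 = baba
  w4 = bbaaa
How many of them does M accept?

1

w1: Trace: q2 -b-> q1 -b-> q0 -a-> q2 -a-> q0  → end q0, rejected
w2: Trace: q2 -b-> q1 -a-> q0 -b-> q1  → end q1, accepted
w3: Trace: q2 -b-> q1 -a-> q0 -b-> q1 -a-> q0  → end q0, rejected
w4: Trace: q2 -b-> q1 -b-> q0 -a-> q2 -a-> q0 -a-> q2  → end q2, rejected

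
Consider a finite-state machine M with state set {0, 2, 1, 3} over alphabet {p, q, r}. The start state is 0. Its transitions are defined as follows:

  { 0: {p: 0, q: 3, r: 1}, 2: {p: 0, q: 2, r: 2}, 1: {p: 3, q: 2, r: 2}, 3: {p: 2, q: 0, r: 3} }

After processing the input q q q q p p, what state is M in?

Trace: 0 -q-> 3 -q-> 0 -q-> 3 -q-> 0 -p-> 0 -p-> 0

0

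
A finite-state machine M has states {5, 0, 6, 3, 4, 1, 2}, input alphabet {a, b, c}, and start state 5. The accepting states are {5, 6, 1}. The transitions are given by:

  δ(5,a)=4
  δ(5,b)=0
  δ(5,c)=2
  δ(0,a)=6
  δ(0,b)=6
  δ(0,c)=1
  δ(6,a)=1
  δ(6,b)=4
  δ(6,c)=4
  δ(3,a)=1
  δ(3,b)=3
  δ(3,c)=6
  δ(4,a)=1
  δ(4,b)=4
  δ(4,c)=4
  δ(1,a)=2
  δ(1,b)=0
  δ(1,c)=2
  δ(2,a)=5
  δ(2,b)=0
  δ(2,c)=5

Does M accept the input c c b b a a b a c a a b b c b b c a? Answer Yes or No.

5 → 2 → 5 → 0 → 6 → 1 → 2 → 0 → 6 → 4 → 1 → 2 → 0 → 6 → 4 → 4 → 4 → 4 → 1
End state 1 is accepting.

Yes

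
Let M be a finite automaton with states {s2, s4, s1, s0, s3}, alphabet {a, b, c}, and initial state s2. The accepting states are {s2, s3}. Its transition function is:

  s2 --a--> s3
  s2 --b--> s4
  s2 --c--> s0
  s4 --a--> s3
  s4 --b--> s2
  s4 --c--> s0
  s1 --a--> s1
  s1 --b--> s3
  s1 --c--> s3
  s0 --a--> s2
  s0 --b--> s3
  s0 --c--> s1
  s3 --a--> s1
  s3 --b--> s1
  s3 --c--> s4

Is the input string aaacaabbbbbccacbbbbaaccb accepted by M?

Yes

s2 → s3 → s1 → s1 → s3 → s1 → s1 → s3 → s1 → s3 → s1 → s3 → s4 → s0 → s2 → s0 → s3 → s1 → s3 → s1 → s1 → s1 → s3 → s4 → s2
End state s2 is accepting.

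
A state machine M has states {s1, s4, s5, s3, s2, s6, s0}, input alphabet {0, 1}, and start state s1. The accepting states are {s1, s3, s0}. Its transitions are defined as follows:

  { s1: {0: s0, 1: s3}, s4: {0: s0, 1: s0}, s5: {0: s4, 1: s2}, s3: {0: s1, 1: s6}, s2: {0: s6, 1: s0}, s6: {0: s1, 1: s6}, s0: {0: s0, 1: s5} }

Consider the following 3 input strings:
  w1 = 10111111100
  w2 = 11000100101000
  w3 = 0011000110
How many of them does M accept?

w1:
  start at s1
  read '1': s1 → s3
  read '0': s3 → s1
  read '1': s1 → s3
  read '1': s3 → s6
  read '1': s6 → s6
  read '1': s6 → s6
  read '1': s6 → s6
  read '1': s6 → s6
  read '1': s6 → s6
  read '0': s6 → s1
  read '0': s1 → s0
  end s0, accepted
w2:
  start at s1
  read '1': s1 → s3
  read '1': s3 → s6
  read '0': s6 → s1
  read '0': s1 → s0
  read '0': s0 → s0
  read '1': s0 → s5
  read '0': s5 → s4
  read '0': s4 → s0
  read '1': s0 → s5
  read '0': s5 → s4
  read '1': s4 → s0
  read '0': s0 → s0
  read '0': s0 → s0
  read '0': s0 → s0
  end s0, accepted
w3:
  start at s1
  read '0': s1 → s0
  read '0': s0 → s0
  read '1': s0 → s5
  read '1': s5 → s2
  read '0': s2 → s6
  read '0': s6 → s1
  read '0': s1 → s0
  read '1': s0 → s5
  read '1': s5 → s2
  read '0': s2 → s6
  end s6, rejected

2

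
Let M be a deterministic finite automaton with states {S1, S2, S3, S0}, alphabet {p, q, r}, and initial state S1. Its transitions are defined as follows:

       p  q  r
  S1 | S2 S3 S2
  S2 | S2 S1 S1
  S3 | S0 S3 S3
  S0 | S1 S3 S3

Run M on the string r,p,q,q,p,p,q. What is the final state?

Trace: S1 -r-> S2 -p-> S2 -q-> S1 -q-> S3 -p-> S0 -p-> S1 -q-> S3

S3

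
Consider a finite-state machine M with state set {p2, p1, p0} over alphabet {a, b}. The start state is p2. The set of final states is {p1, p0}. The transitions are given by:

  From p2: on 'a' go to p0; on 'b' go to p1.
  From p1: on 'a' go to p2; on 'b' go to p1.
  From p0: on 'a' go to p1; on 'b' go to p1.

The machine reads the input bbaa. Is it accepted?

p2 → p1 → p1 → p2 → p0
End state p0 is accepting.

Yes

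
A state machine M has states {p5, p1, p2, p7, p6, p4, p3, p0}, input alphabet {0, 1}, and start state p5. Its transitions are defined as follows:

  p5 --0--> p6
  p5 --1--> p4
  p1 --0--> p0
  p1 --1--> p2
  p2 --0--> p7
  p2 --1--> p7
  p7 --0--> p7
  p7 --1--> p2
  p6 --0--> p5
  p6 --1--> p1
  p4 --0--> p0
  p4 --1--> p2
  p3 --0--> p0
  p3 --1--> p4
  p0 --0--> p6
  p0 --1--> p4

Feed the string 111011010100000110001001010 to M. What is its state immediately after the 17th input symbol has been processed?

p5 → p4 → p2 → p7 → p7 → p2 → p7 → p7 → p2 → p7 → p2 → p7 → p7 → p7 → p7 → p7 → p2 → p7
After 17 symbols: p7.

p7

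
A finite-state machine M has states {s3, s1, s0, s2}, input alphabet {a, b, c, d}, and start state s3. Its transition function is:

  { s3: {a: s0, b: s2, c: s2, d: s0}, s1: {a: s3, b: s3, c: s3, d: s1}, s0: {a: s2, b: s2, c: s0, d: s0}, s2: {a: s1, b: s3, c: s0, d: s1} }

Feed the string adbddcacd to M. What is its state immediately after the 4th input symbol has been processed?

Trace: s3 -a-> s0 -d-> s0 -b-> s2 -d-> s1
After 4 symbols: s1.

s1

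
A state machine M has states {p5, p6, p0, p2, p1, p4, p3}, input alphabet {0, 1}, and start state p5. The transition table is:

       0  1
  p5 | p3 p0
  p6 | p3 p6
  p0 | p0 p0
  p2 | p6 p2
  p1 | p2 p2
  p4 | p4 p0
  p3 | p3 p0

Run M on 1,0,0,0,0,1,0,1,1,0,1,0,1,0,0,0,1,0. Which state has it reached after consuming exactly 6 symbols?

p0

start at p5
read '1': p5 → p0
read '0': p0 → p0
read '0': p0 → p0
read '0': p0 → p0
read '0': p0 → p0
read '1': p0 → p0
After 6 symbols: p0.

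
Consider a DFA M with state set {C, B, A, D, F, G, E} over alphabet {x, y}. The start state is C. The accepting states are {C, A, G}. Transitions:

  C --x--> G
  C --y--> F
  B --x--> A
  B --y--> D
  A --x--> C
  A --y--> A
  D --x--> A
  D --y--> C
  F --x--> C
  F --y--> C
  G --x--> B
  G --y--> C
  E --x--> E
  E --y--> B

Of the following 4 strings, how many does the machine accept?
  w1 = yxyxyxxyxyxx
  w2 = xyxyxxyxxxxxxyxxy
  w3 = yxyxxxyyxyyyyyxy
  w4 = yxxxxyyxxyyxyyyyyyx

3

w1: Trace: C -y-> F -x-> C -y-> F -x-> C -y-> F -x-> C -x-> G -y-> C -x-> G -y-> C -x-> G -x-> B  → end B, rejected
w2: Trace: C -x-> G -y-> C -x-> G -y-> C -x-> G -x-> B -y-> D -x-> A -x-> C -x-> G -x-> B -x-> A -x-> C -y-> F -x-> C -x-> G -y-> C  → end C, accepted
w3: Trace: C -y-> F -x-> C -y-> F -x-> C -x-> G -x-> B -y-> D -y-> C -x-> G -y-> C -y-> F -y-> C -y-> F -y-> C -x-> G -y-> C  → end C, accepted
w4: Trace: C -y-> F -x-> C -x-> G -x-> B -x-> A -y-> A -y-> A -x-> C -x-> G -y-> C -y-> F -x-> C -y-> F -y-> C -y-> F -y-> C -y-> F -y-> C -x-> G  → end G, accepted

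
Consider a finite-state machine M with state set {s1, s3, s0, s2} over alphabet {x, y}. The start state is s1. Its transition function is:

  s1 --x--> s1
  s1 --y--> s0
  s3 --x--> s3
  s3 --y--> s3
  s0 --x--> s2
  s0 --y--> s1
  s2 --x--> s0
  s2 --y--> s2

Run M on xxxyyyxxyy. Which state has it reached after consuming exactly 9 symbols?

Trace: s1 -x-> s1 -x-> s1 -x-> s1 -y-> s0 -y-> s1 -y-> s0 -x-> s2 -x-> s0 -y-> s1
After 9 symbols: s1.

s1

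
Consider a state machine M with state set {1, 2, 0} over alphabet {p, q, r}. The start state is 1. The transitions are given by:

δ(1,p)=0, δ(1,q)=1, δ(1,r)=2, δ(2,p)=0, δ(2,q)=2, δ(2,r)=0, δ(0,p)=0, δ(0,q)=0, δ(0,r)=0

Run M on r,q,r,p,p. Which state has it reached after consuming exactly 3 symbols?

1 → 2 → 2 → 0
After 3 symbols: 0.

0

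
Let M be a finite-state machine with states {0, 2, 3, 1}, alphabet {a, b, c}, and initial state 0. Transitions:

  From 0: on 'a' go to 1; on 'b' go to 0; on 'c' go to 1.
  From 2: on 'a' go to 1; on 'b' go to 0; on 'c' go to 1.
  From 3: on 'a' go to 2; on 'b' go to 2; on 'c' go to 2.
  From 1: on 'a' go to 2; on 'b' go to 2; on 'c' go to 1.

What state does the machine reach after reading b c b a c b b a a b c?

1

start at 0
read 'b': 0 → 0
read 'c': 0 → 1
read 'b': 1 → 2
read 'a': 2 → 1
read 'c': 1 → 1
read 'b': 1 → 2
read 'b': 2 → 0
read 'a': 0 → 1
read 'a': 1 → 2
read 'b': 2 → 0
read 'c': 0 → 1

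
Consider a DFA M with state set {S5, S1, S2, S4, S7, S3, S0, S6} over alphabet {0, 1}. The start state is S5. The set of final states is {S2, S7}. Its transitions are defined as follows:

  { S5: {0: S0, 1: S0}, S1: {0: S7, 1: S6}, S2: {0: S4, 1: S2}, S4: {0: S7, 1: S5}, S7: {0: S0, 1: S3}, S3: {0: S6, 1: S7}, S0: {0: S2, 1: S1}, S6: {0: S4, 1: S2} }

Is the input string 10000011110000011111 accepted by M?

S5 → S0 → S2 → S4 → S7 → S0 → S2 → S2 → S2 → S2 → S2 → S4 → S7 → S0 → S2 → S4 → S5 → S0 → S1 → S6 → S2
End state S2 is accepting.

Yes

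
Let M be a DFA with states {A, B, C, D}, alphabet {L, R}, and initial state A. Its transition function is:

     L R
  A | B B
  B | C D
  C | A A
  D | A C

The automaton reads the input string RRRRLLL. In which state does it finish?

A

A → B → D → C → A → B → C → A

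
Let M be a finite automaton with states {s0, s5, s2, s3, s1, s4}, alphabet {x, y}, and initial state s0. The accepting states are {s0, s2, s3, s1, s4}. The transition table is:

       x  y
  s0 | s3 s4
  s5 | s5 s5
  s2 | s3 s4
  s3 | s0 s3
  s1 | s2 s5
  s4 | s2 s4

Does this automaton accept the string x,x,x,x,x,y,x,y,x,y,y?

Yes

Trace: s0 -x-> s3 -x-> s0 -x-> s3 -x-> s0 -x-> s3 -y-> s3 -x-> s0 -y-> s4 -x-> s2 -y-> s4 -y-> s4
End state s4 is accepting.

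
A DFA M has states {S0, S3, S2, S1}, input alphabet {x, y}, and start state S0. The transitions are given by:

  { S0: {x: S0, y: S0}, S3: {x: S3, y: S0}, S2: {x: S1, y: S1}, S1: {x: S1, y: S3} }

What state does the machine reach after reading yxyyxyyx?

Trace: S0 -y-> S0 -x-> S0 -y-> S0 -y-> S0 -x-> S0 -y-> S0 -y-> S0 -x-> S0

S0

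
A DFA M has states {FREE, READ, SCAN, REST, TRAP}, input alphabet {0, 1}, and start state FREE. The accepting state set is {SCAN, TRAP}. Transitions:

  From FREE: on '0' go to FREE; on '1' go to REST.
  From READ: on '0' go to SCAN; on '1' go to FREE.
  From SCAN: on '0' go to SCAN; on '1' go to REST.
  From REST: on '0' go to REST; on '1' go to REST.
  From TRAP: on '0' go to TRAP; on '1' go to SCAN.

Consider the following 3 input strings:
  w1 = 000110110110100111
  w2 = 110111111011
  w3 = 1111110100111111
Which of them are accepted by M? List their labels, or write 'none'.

w1: FREE → FREE → FREE → FREE → REST → REST → REST → REST → REST → REST → REST → REST → REST → REST → REST → REST → REST → REST → REST  → end REST, rejected
w2: FREE → REST → REST → REST → REST → REST → REST → REST → REST → REST → REST → REST → REST  → end REST, rejected
w3: FREE → REST → REST → REST → REST → REST → REST → REST → REST → REST → REST → REST → REST → REST → REST → REST → REST  → end REST, rejected

none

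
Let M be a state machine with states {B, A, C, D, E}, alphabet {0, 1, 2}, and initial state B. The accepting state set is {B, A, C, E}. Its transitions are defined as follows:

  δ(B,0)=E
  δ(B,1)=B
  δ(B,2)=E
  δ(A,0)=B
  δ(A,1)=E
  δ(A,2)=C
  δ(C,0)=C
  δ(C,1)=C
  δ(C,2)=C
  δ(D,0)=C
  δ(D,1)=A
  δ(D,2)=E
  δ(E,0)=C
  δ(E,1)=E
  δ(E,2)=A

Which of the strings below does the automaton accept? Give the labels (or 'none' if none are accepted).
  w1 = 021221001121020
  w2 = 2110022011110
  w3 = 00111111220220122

w1: B → E → A → E → A → C → C → C → C → C → C → C → C → C → C → C  → end C, accepted
w2: B → E → E → E → C → C → C → C → C → C → C → C → C → C  → end C, accepted
w3: B → E → C → C → C → C → C → C → C → C → C → C → C → C → C → C → C → C  → end C, accepted

w1, w2, w3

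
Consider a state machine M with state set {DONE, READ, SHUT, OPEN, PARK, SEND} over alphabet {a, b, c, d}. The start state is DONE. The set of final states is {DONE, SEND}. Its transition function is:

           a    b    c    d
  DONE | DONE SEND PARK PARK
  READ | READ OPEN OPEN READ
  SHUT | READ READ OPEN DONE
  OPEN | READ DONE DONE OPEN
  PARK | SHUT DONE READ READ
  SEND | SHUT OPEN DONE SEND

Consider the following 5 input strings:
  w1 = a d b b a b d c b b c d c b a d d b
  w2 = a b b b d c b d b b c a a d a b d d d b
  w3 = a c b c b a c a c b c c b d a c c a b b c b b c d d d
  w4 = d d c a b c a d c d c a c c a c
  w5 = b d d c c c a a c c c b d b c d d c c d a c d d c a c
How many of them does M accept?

w1: DONE → DONE → PARK → DONE → SEND → SHUT → READ → READ → OPEN → DONE → SEND → DONE → PARK → READ → OPEN → READ → READ → READ → OPEN  → end OPEN, rejected
w2: DONE → DONE → SEND → OPEN → DONE → PARK → READ → OPEN → OPEN → DONE → SEND → DONE → DONE → DONE → PARK → SHUT → READ → READ → READ → READ → OPEN  → end OPEN, rejected
w3: DONE → DONE → PARK → DONE → PARK → DONE → DONE → PARK → SHUT → OPEN → DONE → PARK → READ → OPEN → OPEN → READ → OPEN → DONE → DONE → SEND → OPEN → DONE → SEND → OPEN → DONE → PARK → READ → READ  → end READ, rejected
w4: DONE → PARK → READ → OPEN → READ → OPEN → DONE → DONE → PARK → READ → READ → OPEN → READ → OPEN → DONE → DONE → PARK  → end PARK, rejected
w5: DONE → SEND → SEND → SEND → DONE → PARK → READ → READ → READ → OPEN → DONE → PARK → DONE → PARK → DONE → PARK → READ → READ → OPEN → DONE → PARK → SHUT → OPEN → OPEN → OPEN → DONE → DONE → PARK  → end PARK, rejected

0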